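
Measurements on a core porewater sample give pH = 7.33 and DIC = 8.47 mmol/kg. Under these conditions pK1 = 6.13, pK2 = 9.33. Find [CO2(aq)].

[CO2*] = 0.498 mmol/kg

α₀ = 1 / (1 + K1/[H⁺] + K1K2/[H⁺]²) = 1 / (1 + 10^+1.20 + 10^-0.80)
   = 1 / (1 + 15.849 + 0.15849) = 1/17.007 = 0.05880
[CO2*] = α₀ × DIC = 0.05880 × 8.47 = 0.498 mmol/kg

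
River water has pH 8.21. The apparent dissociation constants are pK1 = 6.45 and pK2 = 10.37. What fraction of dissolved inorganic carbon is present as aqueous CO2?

α₀ = 1 / (1 + K1/[H⁺] + K1K2/[H⁺]²) = 1 / (1 + 10^+1.76 + 10^-0.40)
   = 1 / (1 + 57.544 + 0.39811) = 1/58.942 = 0.01697

α₀ = 0.0170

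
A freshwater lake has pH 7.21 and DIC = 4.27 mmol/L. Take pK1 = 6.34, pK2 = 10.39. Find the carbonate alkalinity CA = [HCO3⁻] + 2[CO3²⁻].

CA = 3.77 mmol/L

CA = [HCO3⁻] + 2[CO3²⁻] = (α₁ + 2α₂)·DIC
At pH 7.21: [H⁺]/K1 = 10^-0.87 = 0.13490, K2/[H⁺] = 10^-3.18 = 0.00066069
α₁ = 1/(1 + 0.13490 + 0.00066069) = 1/1.1356 = 0.8806; α₂ = α₁·K2/[H⁺] = 0.0005818
α₁ + 2α₂ = 0.8818
CA = 0.8818 × 4.27 = 3.77 mmol/L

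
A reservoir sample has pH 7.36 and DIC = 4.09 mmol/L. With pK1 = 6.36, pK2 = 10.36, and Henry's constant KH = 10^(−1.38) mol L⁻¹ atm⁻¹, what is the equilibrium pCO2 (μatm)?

α₀ = 1 / (1 + K1/[H⁺] + K1K2/[H⁺]²) = 1 / (1 + 10^+1.00 + 10^-2.00)
   = 1 / (1 + 10.000 + 0.010000) = 1/11.010 = 0.09083
[CO2*] = α₀ × DIC = 0.09083 × 4.09 = 0.3715 mmol/L
pCO2 = [CO2*]/KH = 3.715×10^-4 / 4.169×10^-2 = 8910 μatm

pCO2 = 8910 μatm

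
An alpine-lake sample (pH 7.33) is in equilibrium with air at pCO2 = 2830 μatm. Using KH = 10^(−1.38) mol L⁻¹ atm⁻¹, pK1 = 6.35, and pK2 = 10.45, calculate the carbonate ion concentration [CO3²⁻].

[CO3²⁻] = 0.855 μmol/L

[CO2*] = KH · pCO2 = 10^(−1.38) × 2830×10^-6 = 1.180×10^-4 mol/L
α₀ = 1/(1 + K1/[H⁺] + K1K2/[H⁺]²) = 1/(1 + 10^+0.98 + 10^-2.14) = 0.09472
DIC = [CO2*]/α₀ = 1.180×10^-4 / 0.09472 = 1.245 mmol/L
[CO3²⁻] = α₂·DIC; α₂ = 0.0006862, so [CO3²⁻] = 0.0006862 × 1.245 = 0.000855 mmol/L = 0.855 μmol/L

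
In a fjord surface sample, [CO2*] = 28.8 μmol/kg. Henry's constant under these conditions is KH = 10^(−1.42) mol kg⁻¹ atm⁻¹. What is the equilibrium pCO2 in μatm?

pCO2 = 758 μatm

KH = 10^(−1.42) = 3.802×10^-2 mol kg⁻¹ atm⁻¹
pCO2 = [CO2*]/KH = 28.8×10^-6 / 3.802×10^-2 = 7.58×10^-4 atm = 758 μatm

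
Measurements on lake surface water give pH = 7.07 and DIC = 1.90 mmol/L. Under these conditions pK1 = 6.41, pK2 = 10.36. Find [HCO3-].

[HCO3⁻] = 1.56 mmol/L

α₁ = 1 / (1 + [H⁺]/K1 + K2/[H⁺]) = 1 / (1 + 10^-0.66 + 10^-3.29)
   = 1 / (1 + 0.21878 + 0.00051286) = 1/1.2193 = 0.8202
[HCO3⁻] = α₁ × DIC = 0.8202 × 1.90 = 1.56 mmol/L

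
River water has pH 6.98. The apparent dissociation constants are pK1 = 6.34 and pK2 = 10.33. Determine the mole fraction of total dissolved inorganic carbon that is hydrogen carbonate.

α₁ = 1 / (1 + [H⁺]/K1 + K2/[H⁺]) = 1 / (1 + 10^-0.64 + 10^-3.35)
   = 1 / (1 + 0.22909 + 0.00044668) = 1/1.2295 = 0.8133

α₁ = 0.813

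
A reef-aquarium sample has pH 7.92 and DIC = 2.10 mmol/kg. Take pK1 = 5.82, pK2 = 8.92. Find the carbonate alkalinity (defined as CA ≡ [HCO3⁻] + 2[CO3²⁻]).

CA = 2.27 mmol/kg

CA = [HCO3⁻] + 2[CO3²⁻] = (α₁ + 2α₂)·DIC
At pH 7.92: [H⁺]/K1 = 10^-2.10 = 0.0079433, K2/[H⁺] = 10^-1.00 = 0.10000
α₁ = 1/(1 + 0.0079433 + 0.10000) = 1/1.1079 = 0.9026; α₂ = α₁·K2/[H⁺] = 0.09026
α₁ + 2α₂ = 1.0831
CA = 1.0831 × 2.10 = 2.27 mmol/kg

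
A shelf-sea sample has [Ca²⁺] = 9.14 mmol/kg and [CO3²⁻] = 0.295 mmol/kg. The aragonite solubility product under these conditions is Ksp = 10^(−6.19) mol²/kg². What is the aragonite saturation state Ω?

Ksp = 10^(−6.19) = 6.457×10^-7
Ω = [Ca²⁺][CO3²⁻]/Ksp = (9.14×10^-3)(0.295×10^-3) / 6.457×10^-7 = 4.18

Ω = 4.18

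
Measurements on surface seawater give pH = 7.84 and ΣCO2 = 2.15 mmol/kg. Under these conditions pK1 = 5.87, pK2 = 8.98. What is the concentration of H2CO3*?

α₀ = 1 / (1 + K1/[H⁺] + K1K2/[H⁺]²) = 1 / (1 + 10^+1.97 + 10^+0.83)
   = 1 / (1 + 93.325 + 6.7608) = 1/101.09 = 0.009893
[CO2*] = α₀ × DIC = 0.009893 × 2.15 = 0.0213 mmol/kg

[CO2*] = 0.0213 mmol/kg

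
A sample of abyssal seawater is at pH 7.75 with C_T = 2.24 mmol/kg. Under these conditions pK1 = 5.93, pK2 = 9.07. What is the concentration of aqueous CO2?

α₀ = 1 / (1 + K1/[H⁺] + K1K2/[H⁺]²) = 1 / (1 + 10^+1.82 + 10^+0.50)
   = 1 / (1 + 66.069 + 3.1623) = 1/70.232 = 0.01424
[CO2*] = α₀ × DIC = 0.01424 × 2.24 = 0.0319 mmol/kg

[CO2*] = 0.0319 mmol/kg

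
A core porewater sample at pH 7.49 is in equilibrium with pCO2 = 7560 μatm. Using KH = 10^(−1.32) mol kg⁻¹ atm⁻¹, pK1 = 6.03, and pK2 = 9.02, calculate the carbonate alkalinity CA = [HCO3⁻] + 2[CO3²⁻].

[CO2*] = KH · pCO2 = 10^(−1.32) × 7560×10^-6 = 3.618×10^-4 mol/kg
α₀ = 1/(1 + K1/[H⁺] + K1K2/[H⁺]²) = 1/(1 + 10^+1.46 + 10^-0.07) = 0.03258
DIC = [CO2*]/α₀ = 3.618×10^-4 / 0.03258 = 11.11 mmol/kg
CA = (α₁ + 2α₂)·DIC = (0.9397 + 2×0.02773) × 11.11 = 11.1 mmol/kg

CA = 11.1 mmol/kg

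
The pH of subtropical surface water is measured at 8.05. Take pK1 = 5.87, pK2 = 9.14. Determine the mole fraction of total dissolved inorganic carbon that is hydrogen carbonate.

α₁ = 0.919

α₁ = 1 / (1 + [H⁺]/K1 + K2/[H⁺]) = 1 / (1 + 10^-2.18 + 10^-1.09)
   = 1 / (1 + 0.0066069 + 0.081283) = 1/1.0879 = 0.9192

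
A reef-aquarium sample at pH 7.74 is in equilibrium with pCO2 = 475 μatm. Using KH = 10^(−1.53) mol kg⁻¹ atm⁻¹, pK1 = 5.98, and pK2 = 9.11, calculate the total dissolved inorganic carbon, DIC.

DIC = 0.855 mmol/kg

[CO2*] = KH · pCO2 = 10^(−1.53) × 475×10^-6 = 1.402×10^-5 mol/kg
α₀ = 1/(1 + K1/[H⁺] + K1K2/[H⁺]²) = 1/(1 + 10^+1.76 + 10^+0.39) = 0.01639
DIC = [CO2*]/α₀ = 1.402×10^-5 / 0.01639 = 0.855 mmol/kg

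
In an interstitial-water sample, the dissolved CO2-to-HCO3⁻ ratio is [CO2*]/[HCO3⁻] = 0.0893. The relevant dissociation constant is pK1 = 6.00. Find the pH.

From K1 = [H⁺][HCO3⁻]/[CO2*]:  pH = pK1 − log₁₀([CO2*]/[HCO3⁻])
log₁₀(0.0893) = -1.049
pH = 6.00 − (-1.049) = 7.05

pH = 7.05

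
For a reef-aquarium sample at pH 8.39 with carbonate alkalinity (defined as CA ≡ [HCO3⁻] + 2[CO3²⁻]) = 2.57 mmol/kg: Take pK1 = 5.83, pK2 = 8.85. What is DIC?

DIC = 2.05 mmol/kg

CA = [HCO3⁻] + 2[CO3²⁻] = (α₁ + 2α₂)·DIC
At pH 8.39: [H⁺]/K1 = 10^-2.56 = 0.0027542, K2/[H⁺] = 10^-0.46 = 0.34674
α₁ = 1/(1 + 0.0027542 + 0.34674) = 1/1.3495 = 0.7410; α₂ = α₁·K2/[H⁺] = 0.2569
α₁ + 2α₂ = 1.2549
DIC = CA / (α₁ + 2α₂) = 2.57 / 1.2549 = 2.05 mmol/kg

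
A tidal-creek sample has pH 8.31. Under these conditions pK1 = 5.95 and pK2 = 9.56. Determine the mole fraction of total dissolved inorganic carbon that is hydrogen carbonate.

α₁ = 0.943

α₁ = 1 / (1 + [H⁺]/K1 + K2/[H⁺]) = 1 / (1 + 10^-2.36 + 10^-1.25)
   = 1 / (1 + 0.0043652 + 0.056234) = 1/1.0606 = 0.9429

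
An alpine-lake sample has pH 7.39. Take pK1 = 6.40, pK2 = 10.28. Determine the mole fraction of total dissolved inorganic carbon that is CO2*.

α₀ = 0.0927

α₀ = 1 / (1 + K1/[H⁺] + K1K2/[H⁺]²) = 1 / (1 + 10^+0.99 + 10^-1.90)
   = 1 / (1 + 9.7724 + 0.012589) = 1/10.785 = 0.09272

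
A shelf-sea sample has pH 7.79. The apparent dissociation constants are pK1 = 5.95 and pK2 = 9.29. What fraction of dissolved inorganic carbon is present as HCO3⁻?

α₁ = 1 / (1 + [H⁺]/K1 + K2/[H⁺]) = 1 / (1 + 10^-1.84 + 10^-1.50)
   = 1 / (1 + 0.014454 + 0.031623) = 1/1.0461 = 0.9560

α₁ = 0.956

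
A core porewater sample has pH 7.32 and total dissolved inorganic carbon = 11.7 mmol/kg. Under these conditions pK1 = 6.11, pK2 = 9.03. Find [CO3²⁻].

α₂ = 1 / (1 + [H⁺]/K2 + [H⁺]²/(K1K2)) = 1 / (1 + 10^+1.71 + 10^+0.50)
   = 1 / (1 + 51.286 + 3.1623) = 1/55.448 = 0.01803
[CO3²⁻] = α₂ × DIC = 0.01803 × 11.7 = 0.211 mmol/kg

[CO3²⁻] = 0.211 mmol/kg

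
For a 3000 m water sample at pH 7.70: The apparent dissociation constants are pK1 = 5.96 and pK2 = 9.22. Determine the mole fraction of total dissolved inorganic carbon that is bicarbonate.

α₁ = 0.954

α₁ = 1 / (1 + [H⁺]/K1 + K2/[H⁺]) = 1 / (1 + 10^-1.74 + 10^-1.52)
   = 1 / (1 + 0.018197 + 0.030200) = 1/1.0484 = 0.9538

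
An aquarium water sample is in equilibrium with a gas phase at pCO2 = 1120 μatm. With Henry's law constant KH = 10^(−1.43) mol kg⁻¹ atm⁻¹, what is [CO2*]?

KH = 10^(−1.43) = 3.715×10^-2 mol kg⁻¹ atm⁻¹
[CO2*] = KH · pCO2 = 3.715×10^-2 × 1120×10^-6 atm = 4.16×10^-5 mol/kg

[CO2*] = 41.6 μmol/kg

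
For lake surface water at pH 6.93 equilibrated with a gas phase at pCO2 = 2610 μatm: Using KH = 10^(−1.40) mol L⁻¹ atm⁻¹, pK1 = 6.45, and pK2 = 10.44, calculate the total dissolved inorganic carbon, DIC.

[CO2*] = KH · pCO2 = 10^(−1.40) × 2610×10^-6 = 1.039×10^-4 mol/L
α₀ = 1/(1 + K1/[H⁺] + K1K2/[H⁺]²) = 1/(1 + 10^+0.48 + 10^-3.03) = 0.2487
DIC = [CO2*]/α₀ = 1.039×10^-4 / 0.2487 = 0.418 mmol/L

DIC = 0.418 mmol/L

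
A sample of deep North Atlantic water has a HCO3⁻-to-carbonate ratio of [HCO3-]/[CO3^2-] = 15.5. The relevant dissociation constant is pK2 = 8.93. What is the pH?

pH = 7.74

From K2 = [H⁺][CO3^2-]/[HCO3-]:  pH = pK2 − log₁₀([HCO3-]/[CO3^2-])
log₁₀(15.5) = +1.190
pH = 8.93 − (+1.190) = 7.74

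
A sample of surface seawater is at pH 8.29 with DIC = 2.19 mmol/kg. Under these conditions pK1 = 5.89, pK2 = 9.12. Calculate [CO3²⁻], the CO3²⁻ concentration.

[CO3²⁻] = 0.281 mmol/kg

α₂ = 1 / (1 + [H⁺]/K2 + [H⁺]²/(K1K2)) = 1 / (1 + 10^+0.83 + 10^-1.57)
   = 1 / (1 + 6.7608 + 0.026915) = 1/7.7877 = 0.1284
[CO3²⁻] = α₂ × DIC = 0.1284 × 2.19 = 0.281 mmol/kg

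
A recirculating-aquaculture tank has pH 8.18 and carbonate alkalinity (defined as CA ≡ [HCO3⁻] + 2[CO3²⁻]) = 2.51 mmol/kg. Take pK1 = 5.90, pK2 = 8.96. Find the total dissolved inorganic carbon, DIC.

DIC = 2.21 mmol/kg

CA = [HCO3⁻] + 2[CO3²⁻] = (α₁ + 2α₂)·DIC
At pH 8.18: [H⁺]/K1 = 10^-2.28 = 0.0052481, K2/[H⁺] = 10^-0.78 = 0.16596
α₁ = 1/(1 + 0.0052481 + 0.16596) = 1/1.1712 = 0.8538; α₂ = α₁·K2/[H⁺] = 0.1417
α₁ + 2α₂ = 1.1372
DIC = CA / (α₁ + 2α₂) = 2.51 / 1.1372 = 2.21 mmol/kg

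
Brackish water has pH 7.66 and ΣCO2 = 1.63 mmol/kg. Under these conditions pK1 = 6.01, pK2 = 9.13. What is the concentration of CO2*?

[CO2*] = 0.0345 mmol/kg

α₀ = 1 / (1 + K1/[H⁺] + K1K2/[H⁺]²) = 1 / (1 + 10^+1.65 + 10^+0.18)
   = 1 / (1 + 44.668 + 1.5136) = 1/47.182 = 0.02119
[CO2*] = α₀ × DIC = 0.02119 × 1.63 = 0.0345 mmol/kg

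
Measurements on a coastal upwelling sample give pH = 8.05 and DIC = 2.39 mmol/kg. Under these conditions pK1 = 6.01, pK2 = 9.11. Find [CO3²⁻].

[CO3²⁻] = 0.190 mmol/kg

α₂ = 1 / (1 + [H⁺]/K2 + [H⁺]²/(K1K2)) = 1 / (1 + 10^+1.06 + 10^-0.98)
   = 1 / (1 + 11.482 + 0.10471) = 1/12.586 = 0.07945
[CO3²⁻] = α₂ × DIC = 0.07945 × 2.39 = 0.190 mmol/kg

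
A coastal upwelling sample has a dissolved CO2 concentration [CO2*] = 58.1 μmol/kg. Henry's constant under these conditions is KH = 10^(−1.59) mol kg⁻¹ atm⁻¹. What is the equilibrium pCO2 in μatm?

KH = 10^(−1.59) = 2.570×10^-2 mol kg⁻¹ atm⁻¹
pCO2 = [CO2*]/KH = 58.1×10^-6 / 2.570×10^-2 = 2.26×10^-3 atm = 2260 μatm

pCO2 = 2260 μatm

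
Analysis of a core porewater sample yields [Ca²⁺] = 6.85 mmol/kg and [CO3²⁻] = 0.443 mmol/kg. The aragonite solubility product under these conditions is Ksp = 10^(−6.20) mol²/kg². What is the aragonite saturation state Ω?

Ksp = 10^(−6.20) = 6.310×10^-7
Ω = [Ca²⁺][CO3²⁻]/Ksp = (6.85×10^-3)(0.443×10^-3) / 6.310×10^-7 = 4.81

Ω = 4.81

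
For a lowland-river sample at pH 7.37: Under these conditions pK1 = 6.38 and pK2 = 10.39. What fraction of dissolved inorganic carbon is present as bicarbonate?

α₁ = 0.906

α₁ = 1 / (1 + [H⁺]/K1 + K2/[H⁺]) = 1 / (1 + 10^-0.99 + 10^-3.02)
   = 1 / (1 + 0.10233 + 0.00095499) = 1/1.1033 = 0.9064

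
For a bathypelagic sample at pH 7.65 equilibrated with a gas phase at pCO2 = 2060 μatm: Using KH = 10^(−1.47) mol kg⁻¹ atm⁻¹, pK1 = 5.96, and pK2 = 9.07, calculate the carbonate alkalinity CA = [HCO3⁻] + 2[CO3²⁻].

CA = 3.68 mmol/kg

[CO2*] = KH · pCO2 = 10^(−1.47) × 2060×10^-6 = 6.980×10^-5 mol/kg
α₀ = 1/(1 + K1/[H⁺] + K1K2/[H⁺]²) = 1/(1 + 10^+1.69 + 10^+0.27) = 0.01929
DIC = [CO2*]/α₀ = 6.980×10^-5 / 0.01929 = 3.619 mmol/kg
CA = (α₁ + 2α₂)·DIC = (0.9448 + 2×0.03592) × 3.619 = 3.68 mmol/kg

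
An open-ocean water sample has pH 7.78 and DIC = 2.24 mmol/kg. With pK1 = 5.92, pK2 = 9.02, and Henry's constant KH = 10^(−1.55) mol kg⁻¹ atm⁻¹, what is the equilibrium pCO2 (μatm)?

pCO2 = 1020 μatm

α₀ = 1 / (1 + K1/[H⁺] + K1K2/[H⁺]²) = 1 / (1 + 10^+1.86 + 10^+0.62)
   = 1 / (1 + 72.444 + 4.1687) = 1/77.612 = 0.01288
[CO2*] = α₀ × DIC = 0.01288 × 2.24 = 0.02886 mmol/kg
pCO2 = [CO2*]/KH = 2.886×10^-5 / 2.818×10^-2 = 1020 μatm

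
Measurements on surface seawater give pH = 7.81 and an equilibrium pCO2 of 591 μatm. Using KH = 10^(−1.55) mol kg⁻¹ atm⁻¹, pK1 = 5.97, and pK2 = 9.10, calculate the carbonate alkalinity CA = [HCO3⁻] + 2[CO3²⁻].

CA = 1.27 mmol/kg

[CO2*] = KH · pCO2 = 10^(−1.55) × 591×10^-6 = 1.666×10^-5 mol/kg
α₀ = 1/(1 + K1/[H⁺] + K1K2/[H⁺]²) = 1/(1 + 10^+1.84 + 10^+0.55) = 0.01356
DIC = [CO2*]/α₀ = 1.666×10^-5 / 0.01356 = 1.228 mmol/kg
CA = (α₁ + 2α₂)·DIC = (0.9383 + 2×0.04812) × 1.228 = 1.27 mmol/kg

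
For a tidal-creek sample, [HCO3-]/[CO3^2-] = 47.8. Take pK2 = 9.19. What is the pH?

From K2 = [H⁺][CO3^2-]/[HCO3-]:  pH = pK2 − log₁₀([HCO3-]/[CO3^2-])
log₁₀(47.8) = +1.679
pH = 9.19 − (+1.679) = 7.51

pH = 7.51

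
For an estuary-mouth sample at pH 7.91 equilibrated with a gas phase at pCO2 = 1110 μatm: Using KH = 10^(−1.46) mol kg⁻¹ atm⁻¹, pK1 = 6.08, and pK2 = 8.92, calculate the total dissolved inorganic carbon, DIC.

[CO2*] = KH · pCO2 = 10^(−1.46) × 1110×10^-6 = 3.849×10^-5 mol/kg
α₀ = 1/(1 + K1/[H⁺] + K1K2/[H⁺]²) = 1/(1 + 10^+1.83 + 10^+0.82) = 0.01330
DIC = [CO2*]/α₀ = 3.849×10^-5 / 0.01330 = 2.89 mmol/kg

DIC = 2.89 mmol/kg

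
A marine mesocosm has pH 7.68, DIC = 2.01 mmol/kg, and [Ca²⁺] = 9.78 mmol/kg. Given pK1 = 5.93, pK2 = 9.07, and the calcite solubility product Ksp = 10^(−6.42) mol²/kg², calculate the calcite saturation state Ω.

Ω = 1.99

α₂ = 1 / (1 + [H⁺]/K2 + [H⁺]²/(K1K2)) = 1 / (1 + 10^+1.39 + 10^-0.36)
   = 1 / (1 + 24.547 + 0.43652) = 1/25.984 = 0.03849
[CO3²⁻] = α₂ × DIC = 0.03849 × 2.01 = 0.07736 mmol/kg
Ksp = 10^(−6.42) = 3.802×10^-7
Ω = [Ca²⁺][CO3²⁻]/Ksp = (9.78×10^-3)(7.736×10^-5) / 3.802×10^-7 = 1.99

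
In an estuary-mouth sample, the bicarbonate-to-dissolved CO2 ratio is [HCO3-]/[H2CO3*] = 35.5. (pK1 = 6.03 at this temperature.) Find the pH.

From K1 = [H⁺][HCO3-]/[H2CO3*]:  pH = pK1 + log₁₀([HCO3-]/[H2CO3*])
log₁₀(35.5) = +1.550
pH = 6.03 + (+1.550) = 7.58

pH = 7.58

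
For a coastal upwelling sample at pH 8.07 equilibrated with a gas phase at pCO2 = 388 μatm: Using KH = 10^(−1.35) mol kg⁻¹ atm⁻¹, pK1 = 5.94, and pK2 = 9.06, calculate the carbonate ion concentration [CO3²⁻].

[CO3²⁻] = 0.239 mmol/kg

[CO2*] = KH · pCO2 = 10^(−1.35) × 388×10^-6 = 1.733×10^-5 mol/kg
α₀ = 1/(1 + K1/[H⁺] + K1K2/[H⁺]²) = 1/(1 + 10^+2.13 + 10^+1.14) = 0.006680
DIC = [CO2*]/α₀ = 1.733×10^-5 / 0.006680 = 2.595 mmol/kg
[CO3²⁻] = α₂·DIC; α₂ = 0.09221, so [CO3²⁻] = 0.09221 × 2.595 = 0.239 mmol/kg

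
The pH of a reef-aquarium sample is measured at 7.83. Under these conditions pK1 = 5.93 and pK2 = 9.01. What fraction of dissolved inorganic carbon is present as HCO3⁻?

α₁ = 1 / (1 + [H⁺]/K1 + K2/[H⁺]) = 1 / (1 + 10^-1.90 + 10^-1.18)
   = 1 / (1 + 0.012589 + 0.066069) = 1/1.0787 = 0.9271

α₁ = 0.927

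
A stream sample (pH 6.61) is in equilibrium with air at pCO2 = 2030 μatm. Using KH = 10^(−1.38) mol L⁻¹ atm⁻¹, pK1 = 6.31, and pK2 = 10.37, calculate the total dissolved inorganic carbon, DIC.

[CO2*] = KH · pCO2 = 10^(−1.38) × 2030×10^-6 = 8.462×10^-5 mol/L
α₀ = 1/(1 + K1/[H⁺] + K1K2/[H⁺]²) = 1/(1 + 10^+0.30 + 10^-3.46) = 0.3338
DIC = [CO2*]/α₀ = 8.462×10^-5 / 0.3338 = 0.254 mmol/L

DIC = 0.254 mmol/L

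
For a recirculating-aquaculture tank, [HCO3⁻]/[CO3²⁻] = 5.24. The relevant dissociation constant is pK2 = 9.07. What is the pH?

pH = 8.35

From K2 = [H⁺][CO3²⁻]/[HCO3⁻]:  pH = pK2 − log₁₀([HCO3⁻]/[CO3²⁻])
log₁₀(5.24) = +0.719
pH = 9.07 − (+0.719) = 8.35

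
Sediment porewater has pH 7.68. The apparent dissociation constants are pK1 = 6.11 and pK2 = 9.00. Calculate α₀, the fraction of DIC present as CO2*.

α₀ = 0.0250

α₀ = 1 / (1 + K1/[H⁺] + K1K2/[H⁺]²) = 1 / (1 + 10^+1.57 + 10^+0.25)
   = 1 / (1 + 37.154 + 1.7783) = 1/39.932 = 0.02504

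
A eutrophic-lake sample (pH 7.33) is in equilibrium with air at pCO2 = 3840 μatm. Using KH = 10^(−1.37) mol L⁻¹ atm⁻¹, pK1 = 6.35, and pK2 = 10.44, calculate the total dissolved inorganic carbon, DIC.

DIC = 1.73 mmol/L

[CO2*] = KH · pCO2 = 10^(−1.37) × 3840×10^-6 = 1.638×10^-4 mol/L
α₀ = 1/(1 + K1/[H⁺] + K1K2/[H⁺]²) = 1/(1 + 10^+0.98 + 10^-2.13) = 0.09472
DIC = [CO2*]/α₀ = 1.638×10^-4 / 0.09472 = 1.73 mmol/L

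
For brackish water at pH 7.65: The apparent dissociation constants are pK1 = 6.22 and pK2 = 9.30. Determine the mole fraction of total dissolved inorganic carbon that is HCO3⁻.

α₁ = 1 / (1 + [H⁺]/K1 + K2/[H⁺]) = 1 / (1 + 10^-1.43 + 10^-1.65)
   = 1 / (1 + 0.037154 + 0.022387) = 1/1.0595 = 0.9438

α₁ = 0.944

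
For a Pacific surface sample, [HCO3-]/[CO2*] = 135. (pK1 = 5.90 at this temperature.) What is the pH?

pH = 8.03

From K1 = [H⁺][HCO3-]/[CO2*]:  pH = pK1 + log₁₀([HCO3-]/[CO2*])
log₁₀(135) = +2.130
pH = 5.90 + (+2.130) = 8.03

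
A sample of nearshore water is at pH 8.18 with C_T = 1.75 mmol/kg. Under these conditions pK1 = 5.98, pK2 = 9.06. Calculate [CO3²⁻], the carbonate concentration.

α₂ = 1 / (1 + [H⁺]/K2 + [H⁺]²/(K1K2)) = 1 / (1 + 10^+0.88 + 10^-1.32)
   = 1 / (1 + 7.5858 + 0.047863) = 1/8.6336 = 0.1158
[CO3²⁻] = α₂ × DIC = 0.1158 × 1.75 = 0.203 mmol/kg

[CO3²⁻] = 0.203 mmol/kg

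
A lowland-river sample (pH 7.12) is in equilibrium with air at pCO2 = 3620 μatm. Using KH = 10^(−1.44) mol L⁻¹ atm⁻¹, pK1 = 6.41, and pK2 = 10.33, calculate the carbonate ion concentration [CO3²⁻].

[CO3²⁻] = 0.416 μmol/L

[CO2*] = KH · pCO2 = 10^(−1.44) × 3620×10^-6 = 1.314×10^-4 mol/L
α₀ = 1/(1 + K1/[H⁺] + K1K2/[H⁺]²) = 1/(1 + 10^+0.71 + 10^-2.50) = 0.1631
DIC = [CO2*]/α₀ = 1.314×10^-4 / 0.1631 = 0.8059 mmol/L
[CO3²⁻] = α₂·DIC; α₂ = 0.0005157, so [CO3²⁻] = 0.0005157 × 0.8059 = 0.000416 mmol/L = 0.416 μmol/L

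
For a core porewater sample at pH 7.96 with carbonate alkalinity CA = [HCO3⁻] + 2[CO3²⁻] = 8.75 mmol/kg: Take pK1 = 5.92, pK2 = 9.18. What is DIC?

CA = [HCO3⁻] + 2[CO3²⁻] = (α₁ + 2α₂)·DIC
At pH 7.96: [H⁺]/K1 = 10^-2.04 = 0.0091201, K2/[H⁺] = 10^-1.22 = 0.060256
α₁ = 1/(1 + 0.0091201 + 0.060256) = 1/1.0694 = 0.9351; α₂ = α₁·K2/[H⁺] = 0.05635
α₁ + 2α₂ = 1.0478
DIC = CA / (α₁ + 2α₂) = 8.75 / 1.0478 = 8.35 mmol/kg

DIC = 8.35 mmol/kg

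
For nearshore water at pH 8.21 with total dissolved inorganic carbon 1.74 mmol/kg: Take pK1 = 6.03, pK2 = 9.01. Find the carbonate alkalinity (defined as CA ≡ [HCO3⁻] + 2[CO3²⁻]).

CA = 1.97 mmol/kg

CA = [HCO3⁻] + 2[CO3²⁻] = (α₁ + 2α₂)·DIC
At pH 8.21: [H⁺]/K1 = 10^-2.18 = 0.0066069, K2/[H⁺] = 10^-0.80 = 0.15849
α₁ = 1/(1 + 0.0066069 + 0.15849) = 1/1.1651 = 0.8583; α₂ = α₁·K2/[H⁺] = 0.1360
α₁ + 2α₂ = 1.1304
CA = 1.1304 × 1.74 = 1.97 mmol/kg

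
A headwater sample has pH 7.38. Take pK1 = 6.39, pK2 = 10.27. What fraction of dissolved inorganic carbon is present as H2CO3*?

α₀ = 0.0927

α₀ = 1 / (1 + K1/[H⁺] + K1K2/[H⁺]²) = 1 / (1 + 10^+0.99 + 10^-1.90)
   = 1 / (1 + 9.7724 + 0.012589) = 1/10.785 = 0.09272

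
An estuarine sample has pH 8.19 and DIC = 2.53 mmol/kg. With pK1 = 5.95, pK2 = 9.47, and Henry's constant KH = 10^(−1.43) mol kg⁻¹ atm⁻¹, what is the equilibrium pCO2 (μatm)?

α₀ = 1 / (1 + K1/[H⁺] + K1K2/[H⁺]²) = 1 / (1 + 10^+2.24 + 10^+0.96)
   = 1 / (1 + 173.78 + 9.1201) = 1/183.90 = 0.005438
[CO2*] = α₀ × DIC = 0.005438 × 2.53 = 0.01376 mmol/kg = 13.76 μmol/kg
pCO2 = [CO2*]/KH = 1.376×10^-5 / 3.715×10^-2 = 370 μatm

pCO2 = 370 μatm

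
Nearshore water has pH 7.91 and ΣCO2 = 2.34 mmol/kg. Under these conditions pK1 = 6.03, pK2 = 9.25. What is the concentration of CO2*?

[CO2*] = 0.0291 mmol/kg

α₀ = 1 / (1 + K1/[H⁺] + K1K2/[H⁺]²) = 1 / (1 + 10^+1.88 + 10^+0.54)
   = 1 / (1 + 75.858 + 3.4674) = 1/80.325 = 0.01245
[CO2*] = α₀ × DIC = 0.01245 × 2.34 = 0.0291 mmol/kg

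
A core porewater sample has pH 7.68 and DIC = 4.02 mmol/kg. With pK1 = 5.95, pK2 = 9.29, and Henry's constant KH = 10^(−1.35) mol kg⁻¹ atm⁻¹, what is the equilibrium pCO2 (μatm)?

pCO2 = 1610 μatm

α₀ = 1 / (1 + K1/[H⁺] + K1K2/[H⁺]²) = 1 / (1 + 10^+1.73 + 10^+0.12)
   = 1 / (1 + 53.703 + 1.3183) = 1/56.021 = 0.01785
[CO2*] = α₀ × DIC = 0.01785 × 4.02 = 0.07176 mmol/kg
pCO2 = [CO2*]/KH = 7.176×10^-5 / 4.467×10^-2 = 1610 μatm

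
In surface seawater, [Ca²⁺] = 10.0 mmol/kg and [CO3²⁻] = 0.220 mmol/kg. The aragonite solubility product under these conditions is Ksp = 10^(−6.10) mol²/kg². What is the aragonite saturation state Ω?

Ω = 2.77

Ksp = 10^(−6.10) = 7.943×10^-7
Ω = [Ca²⁺][CO3²⁻]/Ksp = (10.0×10^-3)(0.220×10^-3) / 7.943×10^-7 = 2.77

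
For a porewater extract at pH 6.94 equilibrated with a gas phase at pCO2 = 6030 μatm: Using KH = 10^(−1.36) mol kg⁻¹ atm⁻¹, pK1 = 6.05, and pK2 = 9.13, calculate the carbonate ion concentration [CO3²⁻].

[CO3²⁻] = 13.2 μmol/kg

[CO2*] = KH · pCO2 = 10^(−1.36) × 6030×10^-6 = 2.632×10^-4 mol/kg
α₀ = 1/(1 + K1/[H⁺] + K1K2/[H⁺]²) = 1/(1 + 10^+0.89 + 10^-1.30) = 0.1135
DIC = [CO2*]/α₀ = 2.632×10^-4 / 0.1135 = 2.320 mmol/kg
[CO3²⁻] = α₂·DIC; α₂ = 0.005687, so [CO3²⁻] = 0.005687 × 2.320 = 0.0132 mmol/kg = 13.2 μmol/kg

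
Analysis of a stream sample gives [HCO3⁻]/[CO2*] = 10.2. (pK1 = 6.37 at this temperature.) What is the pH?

pH = 7.38

From K1 = [H⁺][HCO3⁻]/[CO2*]:  pH = pK1 + log₁₀([HCO3⁻]/[CO2*])
log₁₀(10.2) = +1.009
pH = 6.37 + (+1.009) = 7.38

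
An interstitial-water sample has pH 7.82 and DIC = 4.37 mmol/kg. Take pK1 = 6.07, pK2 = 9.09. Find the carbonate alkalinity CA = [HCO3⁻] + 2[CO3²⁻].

CA = 4.52 mmol/kg

CA = [HCO3⁻] + 2[CO3²⁻] = (α₁ + 2α₂)·DIC
At pH 7.82: [H⁺]/K1 = 10^-1.75 = 0.017783, K2/[H⁺] = 10^-1.27 = 0.053703
α₁ = 1/(1 + 0.017783 + 0.053703) = 1/1.0715 = 0.9333; α₂ = α₁·K2/[H⁺] = 0.05012
α₁ + 2α₂ = 1.0335
CA = 1.0335 × 4.37 = 4.52 mmol/kg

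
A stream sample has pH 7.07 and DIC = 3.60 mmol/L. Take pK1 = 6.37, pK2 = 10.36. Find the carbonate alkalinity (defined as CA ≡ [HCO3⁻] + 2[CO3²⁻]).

CA = [HCO3⁻] + 2[CO3²⁻] = (α₁ + 2α₂)·DIC
At pH 7.07: [H⁺]/K1 = 10^-0.70 = 0.19953, K2/[H⁺] = 10^-3.29 = 0.00051286
α₁ = 1/(1 + 0.19953 + 0.00051286) = 1/1.2000 = 0.8333; α₂ = α₁·K2/[H⁺] = 0.0004274
α₁ + 2α₂ = 0.8342
CA = 0.8342 × 3.60 = 3.00 mmol/L

CA = 3.00 mmol/L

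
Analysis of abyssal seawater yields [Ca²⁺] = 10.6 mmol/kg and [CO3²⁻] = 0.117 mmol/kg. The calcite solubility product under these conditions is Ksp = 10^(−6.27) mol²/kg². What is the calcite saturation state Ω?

Ksp = 10^(−6.27) = 5.370×10^-7
Ω = [Ca²⁺][CO3²⁻]/Ksp = (10.6×10^-3)(0.117×10^-3) / 5.370×10^-7 = 2.31

Ω = 2.31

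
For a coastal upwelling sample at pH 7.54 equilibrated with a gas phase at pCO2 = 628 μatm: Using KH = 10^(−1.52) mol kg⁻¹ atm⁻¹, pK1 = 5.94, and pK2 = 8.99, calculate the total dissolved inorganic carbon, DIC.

[CO2*] = KH · pCO2 = 10^(−1.52) × 628×10^-6 = 1.897×10^-5 mol/kg
α₀ = 1/(1 + K1/[H⁺] + K1K2/[H⁺]²) = 1/(1 + 10^+1.60 + 10^+0.15) = 0.02368
DIC = [CO2*]/α₀ = 1.897×10^-5 / 0.02368 = 0.801 mmol/kg

DIC = 0.801 mmol/kg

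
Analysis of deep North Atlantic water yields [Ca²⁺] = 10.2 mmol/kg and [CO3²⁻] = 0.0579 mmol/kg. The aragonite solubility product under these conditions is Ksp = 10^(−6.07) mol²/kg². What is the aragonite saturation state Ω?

Ksp = 10^(−6.07) = 8.511×10^-7
Ω = [Ca²⁺][CO3²⁻]/Ksp = (10.2×10^-3)(0.0579×10^-3) / 8.511×10^-7 = 0.694

Ω = 0.694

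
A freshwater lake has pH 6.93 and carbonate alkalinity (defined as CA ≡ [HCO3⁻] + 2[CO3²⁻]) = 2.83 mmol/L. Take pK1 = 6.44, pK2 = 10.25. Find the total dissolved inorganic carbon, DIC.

DIC = 3.74 mmol/L

CA = [HCO3⁻] + 2[CO3²⁻] = (α₁ + 2α₂)·DIC
At pH 6.93: [H⁺]/K1 = 10^-0.49 = 0.32359, K2/[H⁺] = 10^-3.32 = 0.00047863
α₁ = 1/(1 + 0.32359 + 0.00047863) = 1/1.3241 = 0.7552; α₂ = α₁·K2/[H⁺] = 0.0003615
α₁ + 2α₂ = 0.7560
DIC = CA / (α₁ + 2α₂) = 2.83 / 0.7560 = 3.74 mmol/L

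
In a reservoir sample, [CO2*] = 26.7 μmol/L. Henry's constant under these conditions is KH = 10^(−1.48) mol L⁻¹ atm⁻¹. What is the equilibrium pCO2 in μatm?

pCO2 = 806 μatm

KH = 10^(−1.48) = 3.311×10^-2 mol L⁻¹ atm⁻¹
pCO2 = [CO2*]/KH = 26.7×10^-6 / 3.311×10^-2 = 8.06×10^-4 atm = 806 μatm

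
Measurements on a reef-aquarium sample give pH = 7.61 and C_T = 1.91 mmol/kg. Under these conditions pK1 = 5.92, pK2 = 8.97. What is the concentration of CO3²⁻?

[CO3²⁻] = 0.0784 mmol/kg

α₂ = 1 / (1 + [H⁺]/K2 + [H⁺]²/(K1K2)) = 1 / (1 + 10^+1.36 + 10^-0.33)
   = 1 / (1 + 22.909 + 0.46774) = 1/24.376 = 0.04102
[CO3²⁻] = α₂ × DIC = 0.04102 × 1.91 = 0.0784 mmol/kg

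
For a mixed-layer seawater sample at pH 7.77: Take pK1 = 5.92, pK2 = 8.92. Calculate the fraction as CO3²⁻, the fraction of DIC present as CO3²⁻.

α₂ = 1 / (1 + [H⁺]/K2 + [H⁺]²/(K1K2)) = 1 / (1 + 10^+1.15 + 10^-0.70)
   = 1 / (1 + 14.125 + 0.19953) = 1/15.325 = 0.06525

α₂ = 0.0653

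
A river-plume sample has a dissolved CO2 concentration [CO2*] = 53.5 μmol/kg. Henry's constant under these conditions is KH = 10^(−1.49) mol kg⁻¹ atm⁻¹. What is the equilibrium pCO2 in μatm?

pCO2 = 1650 μatm

KH = 10^(−1.49) = 3.236×10^-2 mol kg⁻¹ atm⁻¹
pCO2 = [CO2*]/KH = 53.5×10^-6 / 3.236×10^-2 = 1.65×10^-3 atm = 1650 μatm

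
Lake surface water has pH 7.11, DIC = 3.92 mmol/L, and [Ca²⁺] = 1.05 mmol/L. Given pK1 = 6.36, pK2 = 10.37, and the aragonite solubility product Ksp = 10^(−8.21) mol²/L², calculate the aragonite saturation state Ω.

Ω = 0.311

α₂ = 1 / (1 + [H⁺]/K2 + [H⁺]²/(K1K2)) = 1 / (1 + 10^+3.26 + 10^+2.51)
   = 1 / (1 + 1819.7 + 323.59) = 1/2144.3 = 0.0004664
[CO3²⁻] = α₂ × DIC = 0.0004664 × 3.92 = 0.001828 mmol/L = 1.828 μmol/L
Ksp = 10^(−8.21) = 6.166×10^-9
Ω = [Ca²⁺][CO3²⁻]/Ksp = (1.05×10^-3)(1.828×10^-6) / 6.166×10^-9 = 0.311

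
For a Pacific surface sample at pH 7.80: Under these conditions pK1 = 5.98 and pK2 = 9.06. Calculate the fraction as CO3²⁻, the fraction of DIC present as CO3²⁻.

α₂ = 0.0514

α₂ = 1 / (1 + [H⁺]/K2 + [H⁺]²/(K1K2)) = 1 / (1 + 10^+1.26 + 10^-0.56)
   = 1 / (1 + 18.197 + 0.27542) = 1/19.472 = 0.05135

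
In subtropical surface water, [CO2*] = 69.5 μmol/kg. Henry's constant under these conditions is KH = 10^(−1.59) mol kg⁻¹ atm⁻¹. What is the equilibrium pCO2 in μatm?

KH = 10^(−1.59) = 2.570×10^-2 mol kg⁻¹ atm⁻¹
pCO2 = [CO2*]/KH = 69.5×10^-6 / 2.570×10^-2 = 2.70×10^-3 atm = 2700 μatm

pCO2 = 2700 μatm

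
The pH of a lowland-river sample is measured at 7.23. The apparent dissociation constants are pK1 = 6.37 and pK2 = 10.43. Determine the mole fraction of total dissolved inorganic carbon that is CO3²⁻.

α₂ = 1 / (1 + [H⁺]/K2 + [H⁺]²/(K1K2)) = 1 / (1 + 10^+3.20 + 10^+2.34)
   = 1 / (1 + 1584.9 + 218.78) = 1/1804.7 = 0.0005541

α₂ = 0.000554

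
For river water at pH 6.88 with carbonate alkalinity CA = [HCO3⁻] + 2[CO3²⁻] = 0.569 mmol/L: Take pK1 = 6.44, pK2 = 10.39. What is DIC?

DIC = 0.775 mmol/L

CA = [HCO3⁻] + 2[CO3²⁻] = (α₁ + 2α₂)·DIC
At pH 6.88: [H⁺]/K1 = 10^-0.44 = 0.36308, K2/[H⁺] = 10^-3.51 = 0.00030903
α₁ = 1/(1 + 0.36308 + 0.00030903) = 1/1.3634 = 0.7335; α₂ = α₁·K2/[H⁺] = 0.0002267
α₁ + 2α₂ = 0.7339
DIC = CA / (α₁ + 2α₂) = 0.569 / 0.7339 = 0.775 mmol/L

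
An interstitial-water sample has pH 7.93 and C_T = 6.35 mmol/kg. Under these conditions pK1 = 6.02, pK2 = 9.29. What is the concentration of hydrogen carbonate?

α₁ = 1 / (1 + [H⁺]/K1 + K2/[H⁺]) = 1 / (1 + 10^-1.91 + 10^-1.36)
   = 1 / (1 + 0.012303 + 0.043652) = 1/1.0560 = 0.9470
[HCO3⁻] = α₁ × DIC = 0.9470 × 6.35 = 6.01 mmol/kg

[HCO3⁻] = 6.01 mmol/kg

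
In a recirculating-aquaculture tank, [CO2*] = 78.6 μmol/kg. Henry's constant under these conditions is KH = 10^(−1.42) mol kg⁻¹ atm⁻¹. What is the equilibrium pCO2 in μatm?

KH = 10^(−1.42) = 3.802×10^-2 mol kg⁻¹ atm⁻¹
pCO2 = [CO2*]/KH = 78.6×10^-6 / 3.802×10^-2 = 2.07×10^-3 atm = 2070 μatm

pCO2 = 2070 μatm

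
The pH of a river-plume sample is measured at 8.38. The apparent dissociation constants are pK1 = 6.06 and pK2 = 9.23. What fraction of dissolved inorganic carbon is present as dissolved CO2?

α₀ = 1 / (1 + K1/[H⁺] + K1K2/[H⁺]²) = 1 / (1 + 10^+2.32 + 10^+1.47)
   = 1 / (1 + 208.93 + 29.512) = 1/239.44 = 0.004176

α₀ = 0.00418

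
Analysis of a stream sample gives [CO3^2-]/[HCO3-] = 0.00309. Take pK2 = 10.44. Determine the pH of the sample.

pH = 7.93

From K2 = [H⁺][CO3^2-]/[HCO3-]:  pH = pK2 + log₁₀([CO3^2-]/[HCO3-])
log₁₀(0.00309) = -2.510
pH = 10.44 + (-2.510) = 7.93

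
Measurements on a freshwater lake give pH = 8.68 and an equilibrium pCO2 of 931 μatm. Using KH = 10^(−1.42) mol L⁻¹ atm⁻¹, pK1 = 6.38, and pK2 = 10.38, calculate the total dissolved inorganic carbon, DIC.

DIC = 7.24 mmol/L

[CO2*] = KH · pCO2 = 10^(−1.42) × 931×10^-6 = 3.540×10^-5 mol/L
α₀ = 1/(1 + K1/[H⁺] + K1K2/[H⁺]²) = 1/(1 + 10^+2.30 + 10^+0.60) = 0.004890
DIC = [CO2*]/α₀ = 3.540×10^-5 / 0.004890 = 7.24 mmol/L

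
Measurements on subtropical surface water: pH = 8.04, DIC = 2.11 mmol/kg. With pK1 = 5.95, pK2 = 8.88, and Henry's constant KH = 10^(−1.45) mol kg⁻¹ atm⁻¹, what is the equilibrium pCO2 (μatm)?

α₀ = 1 / (1 + K1/[H⁺] + K1K2/[H⁺]²) = 1 / (1 + 10^+2.09 + 10^+1.25)
   = 1 / (1 + 123.03 + 17.783) = 1/141.81 = 0.007052
[CO2*] = α₀ × DIC = 0.007052 × 2.11 = 0.01488 mmol/kg = 14.88 μmol/kg
pCO2 = [CO2*]/KH = 1.488×10^-5 / 3.548×10^-2 = 419 μatm

pCO2 = 419 μatm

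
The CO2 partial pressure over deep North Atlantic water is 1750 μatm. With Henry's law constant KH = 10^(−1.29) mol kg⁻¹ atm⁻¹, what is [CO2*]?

[CO2*] = 89.8 μmol/kg

KH = 10^(−1.29) = 5.129×10^-2 mol kg⁻¹ atm⁻¹
[CO2*] = KH · pCO2 = 5.129×10^-2 × 1750×10^-6 atm = 8.98×10^-5 mol/kg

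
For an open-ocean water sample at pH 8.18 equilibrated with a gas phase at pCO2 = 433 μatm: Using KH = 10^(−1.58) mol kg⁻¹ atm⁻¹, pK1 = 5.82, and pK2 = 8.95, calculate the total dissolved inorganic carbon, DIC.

DIC = 3.06 mmol/kg

[CO2*] = KH · pCO2 = 10^(−1.58) × 433×10^-6 = 1.139×10^-5 mol/kg
α₀ = 1/(1 + K1/[H⁺] + K1K2/[H⁺]²) = 1/(1 + 10^+2.36 + 10^+1.59) = 0.003718
DIC = [CO2*]/α₀ = 1.139×10^-5 / 0.003718 = 3.06 mmol/kg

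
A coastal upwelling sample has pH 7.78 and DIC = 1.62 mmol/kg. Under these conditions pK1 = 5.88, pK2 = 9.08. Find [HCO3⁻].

α₁ = 1 / (1 + [H⁺]/K1 + K2/[H⁺]) = 1 / (1 + 10^-1.90 + 10^-1.30)
   = 1 / (1 + 0.012589 + 0.050119) = 1/1.0627 = 0.9410
[HCO3⁻] = α₁ × DIC = 0.9410 × 1.62 = 1.52 mmol/kg

[HCO3⁻] = 1.52 mmol/kg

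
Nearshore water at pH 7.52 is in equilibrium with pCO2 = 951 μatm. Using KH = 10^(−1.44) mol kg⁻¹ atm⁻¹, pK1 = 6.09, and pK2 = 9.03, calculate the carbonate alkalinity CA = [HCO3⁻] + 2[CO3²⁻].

CA = 0.987 mmol/kg

[CO2*] = KH · pCO2 = 10^(−1.44) × 951×10^-6 = 3.453×10^-5 mol/kg
α₀ = 1/(1 + K1/[H⁺] + K1K2/[H⁺]²) = 1/(1 + 10^+1.43 + 10^-0.08) = 0.03479
DIC = [CO2*]/α₀ = 3.453×10^-5 / 0.03479 = 0.9926 mmol/kg
CA = (α₁ + 2α₂)·DIC = (0.9363 + 2×0.02893) × 0.9926 = 0.987 mmol/kg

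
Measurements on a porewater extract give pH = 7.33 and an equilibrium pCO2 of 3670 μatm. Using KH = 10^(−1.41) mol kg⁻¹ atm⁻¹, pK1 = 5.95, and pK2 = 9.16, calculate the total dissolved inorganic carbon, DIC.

[CO2*] = KH · pCO2 = 10^(−1.41) × 3670×10^-6 = 1.428×10^-4 mol/kg
α₀ = 1/(1 + K1/[H⁺] + K1K2/[H⁺]²) = 1/(1 + 10^+1.38 + 10^-0.45) = 0.03946
DIC = [CO2*]/α₀ = 1.428×10^-4 / 0.03946 = 3.62 mmol/kg

DIC = 3.62 mmol/kg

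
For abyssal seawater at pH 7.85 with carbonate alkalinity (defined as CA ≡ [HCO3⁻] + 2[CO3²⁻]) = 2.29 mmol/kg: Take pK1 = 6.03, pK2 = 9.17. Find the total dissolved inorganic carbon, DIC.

DIC = 2.22 mmol/kg

CA = [HCO3⁻] + 2[CO3²⁻] = (α₁ + 2α₂)·DIC
At pH 7.85: [H⁺]/K1 = 10^-1.82 = 0.015136, K2/[H⁺] = 10^-1.32 = 0.047863
α₁ = 1/(1 + 0.015136 + 0.047863) = 1/1.0630 = 0.9407; α₂ = α₁·K2/[H⁺] = 0.04503
α₁ + 2α₂ = 1.0308
DIC = CA / (α₁ + 2α₂) = 2.29 / 1.0308 = 2.22 mmol/kg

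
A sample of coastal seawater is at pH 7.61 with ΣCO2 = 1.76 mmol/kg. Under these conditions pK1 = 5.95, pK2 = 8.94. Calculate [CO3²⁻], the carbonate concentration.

[CO3²⁻] = 0.0770 mmol/kg

α₂ = 1 / (1 + [H⁺]/K2 + [H⁺]²/(K1K2)) = 1 / (1 + 10^+1.33 + 10^-0.33)
   = 1 / (1 + 21.380 + 0.46774) = 1/22.847 = 0.04377
[CO3²⁻] = α₂ × DIC = 0.04377 × 1.76 = 0.0770 mmol/kg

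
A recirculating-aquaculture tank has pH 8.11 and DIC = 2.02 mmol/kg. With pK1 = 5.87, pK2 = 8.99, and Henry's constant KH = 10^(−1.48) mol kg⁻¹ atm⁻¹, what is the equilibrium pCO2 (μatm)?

α₀ = 1 / (1 + K1/[H⁺] + K1K2/[H⁺]²) = 1 / (1 + 10^+2.24 + 10^+1.36)
   = 1 / (1 + 173.78 + 22.909) = 1/197.69 = 0.005058
[CO2*] = α₀ × DIC = 0.005058 × 2.02 = 0.01022 mmol/kg = 10.22 μmol/kg
pCO2 = [CO2*]/KH = 1.022×10^-5 / 3.311×10^-2 = 309 μatm

pCO2 = 309 μatm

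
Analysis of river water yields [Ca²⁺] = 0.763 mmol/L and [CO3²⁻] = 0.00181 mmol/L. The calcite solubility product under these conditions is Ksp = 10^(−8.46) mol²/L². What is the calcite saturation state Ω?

Ksp = 10^(−8.46) = 3.467×10^-9
Ω = [Ca²⁺][CO3²⁻]/Ksp = (0.763×10^-3)(0.00181×10^-3) / 3.467×10^-9 = 0.398

Ω = 0.398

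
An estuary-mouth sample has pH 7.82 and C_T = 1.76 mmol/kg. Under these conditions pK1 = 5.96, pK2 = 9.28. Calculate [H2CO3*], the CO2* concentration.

[CO2*] = 0.0232 mmol/kg

α₀ = 1 / (1 + K1/[H⁺] + K1K2/[H⁺]²) = 1 / (1 + 10^+1.86 + 10^+0.40)
   = 1 / (1 + 72.444 + 2.5119) = 1/75.955 = 0.01317
[CO2*] = α₀ × DIC = 0.01317 × 1.76 = 0.0232 mmol/kg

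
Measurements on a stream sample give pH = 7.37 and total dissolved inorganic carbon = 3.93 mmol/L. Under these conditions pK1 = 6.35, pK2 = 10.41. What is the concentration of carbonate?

[CO3²⁻] = 3.27 μmol/L

α₂ = 1 / (1 + [H⁺]/K2 + [H⁺]²/(K1K2)) = 1 / (1 + 10^+3.04 + 10^+2.02)
   = 1 / (1 + 1096.5 + 104.71) = 1/1202.2 = 0.0008318
[CO3²⁻] = α₂ × DIC = 0.0008318 × 3.93 = 0.00327 mmol/L = 3.27 μmol/L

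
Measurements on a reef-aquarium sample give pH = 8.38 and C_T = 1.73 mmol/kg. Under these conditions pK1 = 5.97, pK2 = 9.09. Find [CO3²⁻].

α₂ = 1 / (1 + [H⁺]/K2 + [H⁺]²/(K1K2)) = 1 / (1 + 10^+0.71 + 10^-1.70)
   = 1 / (1 + 5.1286 + 0.019953) = 1/6.1486 = 0.1626
[CO3²⁻] = α₂ × DIC = 0.1626 × 1.73 = 0.281 mmol/kg

[CO3²⁻] = 0.281 mmol/kg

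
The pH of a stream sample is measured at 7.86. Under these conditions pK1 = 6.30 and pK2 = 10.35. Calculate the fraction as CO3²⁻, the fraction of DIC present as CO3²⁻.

α₂ = 0.00314

α₂ = 1 / (1 + [H⁺]/K2 + [H⁺]²/(K1K2)) = 1 / (1 + 10^+2.49 + 10^+0.93)
   = 1 / (1 + 309.03 + 8.5114) = 1/318.54 = 0.003139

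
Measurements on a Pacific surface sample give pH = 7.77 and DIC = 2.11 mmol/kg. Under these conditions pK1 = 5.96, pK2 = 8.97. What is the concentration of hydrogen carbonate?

α₁ = 1 / (1 + [H⁺]/K1 + K2/[H⁺]) = 1 / (1 + 10^-1.81 + 10^-1.20)
   = 1 / (1 + 0.015488 + 0.063096) = 1/1.0786 = 0.9271
[HCO3⁻] = α₁ × DIC = 0.9271 × 2.11 = 1.96 mmol/kg

[HCO3⁻] = 1.96 mmol/kg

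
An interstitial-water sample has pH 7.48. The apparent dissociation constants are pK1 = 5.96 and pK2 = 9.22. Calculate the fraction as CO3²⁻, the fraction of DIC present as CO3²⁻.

α₂ = 0.0174

α₂ = 1 / (1 + [H⁺]/K2 + [H⁺]²/(K1K2)) = 1 / (1 + 10^+1.74 + 10^+0.22)
   = 1 / (1 + 54.954 + 1.6596) = 1/57.614 = 0.01736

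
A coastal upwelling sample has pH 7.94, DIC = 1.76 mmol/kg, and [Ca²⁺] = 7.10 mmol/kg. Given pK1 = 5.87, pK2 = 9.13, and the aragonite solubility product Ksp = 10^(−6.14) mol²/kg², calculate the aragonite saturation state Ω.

α₂ = 1 / (1 + [H⁺]/K2 + [H⁺]²/(K1K2)) = 1 / (1 + 10^+1.19 + 10^-0.88)
   = 1 / (1 + 15.488 + 0.13183) = 1/16.620 = 0.06017
[CO3²⁻] = α₂ × DIC = 0.06017 × 1.76 = 0.1059 mmol/kg
Ksp = 10^(−6.14) = 7.244×10^-7
Ω = [Ca²⁺][CO3²⁻]/Ksp = (7.10×10^-3)(1.059×10^-4) / 7.244×10^-7 = 1.04

Ω = 1.04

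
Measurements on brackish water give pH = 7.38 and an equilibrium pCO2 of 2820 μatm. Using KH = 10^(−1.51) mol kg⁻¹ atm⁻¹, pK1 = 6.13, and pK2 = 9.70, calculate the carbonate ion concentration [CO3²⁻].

[CO2*] = KH · pCO2 = 10^(−1.51) × 2820×10^-6 = 8.715×10^-5 mol/kg
α₀ = 1/(1 + K1/[H⁺] + K1K2/[H⁺]²) = 1/(1 + 10^+1.25 + 10^-1.07) = 0.05300
DIC = [CO2*]/α₀ = 8.715×10^-5 / 0.05300 = 1.644 mmol/kg
[CO3²⁻] = α₂·DIC; α₂ = 0.004511, so [CO3²⁻] = 0.004511 × 1.644 = 0.00742 mmol/kg = 7.42 μmol/kg

[CO3²⁻] = 7.42 μmol/kg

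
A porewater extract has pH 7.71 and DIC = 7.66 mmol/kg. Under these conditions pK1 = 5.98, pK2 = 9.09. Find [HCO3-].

[HCO3⁻] = 7.22 mmol/kg

α₁ = 1 / (1 + [H⁺]/K1 + K2/[H⁺]) = 1 / (1 + 10^-1.73 + 10^-1.38)
   = 1 / (1 + 0.018621 + 0.041687) = 1/1.0603 = 0.9431
[HCO3⁻] = α₁ × DIC = 0.9431 × 7.66 = 7.22 mmol/kg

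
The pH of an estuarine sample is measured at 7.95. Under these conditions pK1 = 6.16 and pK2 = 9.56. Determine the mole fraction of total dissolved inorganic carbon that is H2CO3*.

α₀ = 1 / (1 + K1/[H⁺] + K1K2/[H⁺]²) = 1 / (1 + 10^+1.79 + 10^+0.18)
   = 1 / (1 + 61.660 + 1.5136) = 1/64.173 = 0.01558

α₀ = 0.0156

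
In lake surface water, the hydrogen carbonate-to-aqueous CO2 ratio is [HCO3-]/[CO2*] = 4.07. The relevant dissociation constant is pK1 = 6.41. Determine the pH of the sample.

From K1 = [H⁺][HCO3-]/[CO2*]:  pH = pK1 + log₁₀([HCO3-]/[CO2*])
log₁₀(4.07) = +0.610
pH = 6.41 + (+0.610) = 7.02

pH = 7.02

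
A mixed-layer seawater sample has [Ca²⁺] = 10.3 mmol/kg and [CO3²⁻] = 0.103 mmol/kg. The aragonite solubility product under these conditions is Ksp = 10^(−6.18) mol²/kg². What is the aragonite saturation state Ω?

Ω = 1.61

Ksp = 10^(−6.18) = 6.607×10^-7
Ω = [Ca²⁺][CO3²⁻]/Ksp = (10.3×10^-3)(0.103×10^-3) / 6.607×10^-7 = 1.61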